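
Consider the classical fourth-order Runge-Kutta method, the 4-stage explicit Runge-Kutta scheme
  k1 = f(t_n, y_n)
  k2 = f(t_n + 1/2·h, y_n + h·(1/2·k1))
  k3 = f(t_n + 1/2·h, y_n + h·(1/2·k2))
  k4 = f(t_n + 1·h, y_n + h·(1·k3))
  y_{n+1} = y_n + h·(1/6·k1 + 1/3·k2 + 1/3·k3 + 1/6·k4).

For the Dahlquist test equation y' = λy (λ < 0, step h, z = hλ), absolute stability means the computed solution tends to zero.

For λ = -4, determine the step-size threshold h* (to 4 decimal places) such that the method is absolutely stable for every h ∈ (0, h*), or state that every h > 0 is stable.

(-2.7853,0); λ=-4 ⇒ h* = 0.6963.

Test eqn y'=λy, z=hλ:
  order 4, 4-stage ⇒ R(z)=1+z+z^2/2+z^3/6+z^4/24
  (e.g. R(-0.96)=0.38873, |R|=0.38873)

Boundary: |R(x)|=1, x<0.
x=-0.96: |R|=0.3887
|R(-2.26)|=0.4569 |R(-1.71)|=0.2749 |R(-0.52)|=0.5948
Bisect:
  x_lo=-3.6259 |R|=3.2045  x_hi=-0.1095 |R|=0.8963
  mid=-1.86769 |R|=0.29761 →hi
  mid=-2.74678 |R|=0.94347 →hi
  mid=-3.18633 |R|=1.79327 →lo
  mid=-2.96656 |R|=1.30950 →lo
  mid=-2.85667 |R|=1.11306 →lo
  mid=-2.80173 |R|=1.02506 →lo
  mid=-2.77426 |R|=0.98348 →hi
  mid=-2.78799 |R|=1.00407 →lo
  mid=-2.78112 |R|=0.99373 →hi
  ...
  [-2.78542,-2.78520] ⇒ x*=-2.7853
So |R|<1 on (-2.7853, 0).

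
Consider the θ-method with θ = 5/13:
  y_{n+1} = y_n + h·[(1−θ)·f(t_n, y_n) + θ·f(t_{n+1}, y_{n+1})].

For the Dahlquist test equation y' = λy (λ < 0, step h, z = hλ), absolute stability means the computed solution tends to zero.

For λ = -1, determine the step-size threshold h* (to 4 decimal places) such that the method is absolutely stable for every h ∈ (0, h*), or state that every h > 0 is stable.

(-8.6667,0); λ=-1 ⇒ h* = (26/3)/1 = 8.6667.

With y'=λy (z=hλ):
  y_{n+1} = y_n + z·[8/13·y_n + 5/13·y_{n+1}] ⇒ (1 − 5/13z)y_{n+1} = (1 + 8/13z)y_n
  Hence R(z) = (1 + 8/13z)/(1 − 5/13z).

Need |R(x)|<1, x<0.
x=-1.15: |R|=0.2027
R=−1: 1+8/13x = −1+5/13x ⇒ -3/13x=2 ⇒ x=2/(-3/13)=-8.6667
Confirm numerically:
  x=-7.497: |R|=0.93049 <1
  x=-4.803: |R|=0.68686 <1
  x=-4.456: |R|=0.64195 <1
  x=-3.676: |R|=0.52288 <1
  x=-9.097: |R|=1.02207 >1
  x=-9.044: |R|=1.01944 >1
Interval (-8.6667, 0).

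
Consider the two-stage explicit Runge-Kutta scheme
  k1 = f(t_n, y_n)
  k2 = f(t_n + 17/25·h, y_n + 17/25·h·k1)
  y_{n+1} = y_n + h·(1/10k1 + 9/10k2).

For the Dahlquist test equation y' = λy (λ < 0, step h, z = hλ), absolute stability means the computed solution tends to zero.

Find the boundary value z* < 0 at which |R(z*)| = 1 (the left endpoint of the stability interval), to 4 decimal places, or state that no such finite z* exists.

z* = -1.6340.

Set f=λy, z=hλ:
  k1=λy_n ⇒ h·k1=z·y_n;  k2=λ(1+17/25z)y_n ⇒ h·k2=z(1+17/25z)y_n
  y_{n+1}/y_n = 1 + 1/10z + 9/10z(1+17/25z) = 1 + z + 153/250z²
  Hence R(z) = 1 + z + 153/250z².

Find x<0 with |R(x)|<1.
x=-1.68: |R|=1.0473
R=1: x+153/250x²=0 ⇒ x=−250/153=-1.6340; min R=1−1/(4·153/250)=0.5915>−1
Confirm numerically:
  x=-1.474: |R|=0.85568 <1
  x=-1.164: |R|=0.66520 <1
  x=-1.070: |R|=0.63068 <1
  x=-0.960: |R|=0.60402 <1
  x=-2.228: |R|=1.80996 >1
  x=-2.042: |R|=1.50990 >1
Interval (-1.6340, 0).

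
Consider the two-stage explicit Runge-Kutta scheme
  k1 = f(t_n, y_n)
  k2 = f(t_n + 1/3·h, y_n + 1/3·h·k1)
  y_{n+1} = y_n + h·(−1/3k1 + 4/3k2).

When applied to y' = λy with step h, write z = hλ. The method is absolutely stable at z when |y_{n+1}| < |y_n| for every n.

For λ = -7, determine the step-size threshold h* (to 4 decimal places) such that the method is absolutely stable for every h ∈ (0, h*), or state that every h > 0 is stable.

(-2.2500,0); λ=-7 ⇒ h* = (9/4)/7 = 0.3214.

Test eqn y'=λy, z=hλ:
  k1=λy_n ⇒ h·k1=z·y_n;  k2=λ(1+1/3z)y_n ⇒ h·k2=z(1+1/3z)y_n
  y_{n+1}/y_n = 1 − 1/3z + 4/3z(1+1/3z) = 1 + z + 4/9z²
  Hence R(z) = 1 + z + 4/9z².

Solve |R(x)|<1 on ℝ⁻.
x=-1.54: |R|=0.5140
R=1: x+4/9x²=0 ⇒ x=−9/4=-2.2500; min R=1−1/(4·4/9)=0.4375>−1
Confirm numerically:
  x=-1.991: |R|=0.77081 <1
  x=-1.830: |R|=0.65840 <1
  x=-1.281: |R|=0.44832 <1
  x=-1.060: |R|=0.43938 <1
  x=-2.729: |R|=1.58097 >1
  x=-2.506: |R|=1.28513 >1
  x=-2.360: |R|=1.11538 >1
So |R|<1 on (-2.2500, 0).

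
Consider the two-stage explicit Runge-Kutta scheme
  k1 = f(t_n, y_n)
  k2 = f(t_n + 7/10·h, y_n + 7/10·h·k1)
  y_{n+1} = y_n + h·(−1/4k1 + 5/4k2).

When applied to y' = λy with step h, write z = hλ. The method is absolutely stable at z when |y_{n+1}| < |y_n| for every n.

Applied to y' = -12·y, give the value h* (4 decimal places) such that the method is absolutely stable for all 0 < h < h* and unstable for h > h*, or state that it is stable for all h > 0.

Test eqn y'=λy, z=hλ:
  k1=λy_n ⇒ h·k1=z·y_n;  k2=λ(1+7/10z)y_n ⇒ h·k2=z(1+7/10z)y_n
  y_{n+1}/y_n = 1 − 1/4z + 5/4z(1+7/10z) = 1 + z + 7/8z²
  ⇒ R(z) = 1 + z + 7/8z².

Find x<0 with |R(x)|<1.
x=-0.61: |R|=0.7156
R=1: x+7/8x²=0 ⇒ x=−8/7=-1.1429; min R=1−1/(4·7/8)=0.7143>−1
Confirm numerically:
  x=-0.903: |R|=0.81048 <1
  x=-0.653: |R|=0.72011 <1
  x=-0.629: |R|=0.71719 <1
  x=-1.665: |R|=1.76070 >1
  x=-1.305: |R|=1.18515 >1
So |R|<1 on (-1.1429, 0).

(-1.1429,0); λ=-12 ⇒ h* = (8/7)/12 = 0.0952.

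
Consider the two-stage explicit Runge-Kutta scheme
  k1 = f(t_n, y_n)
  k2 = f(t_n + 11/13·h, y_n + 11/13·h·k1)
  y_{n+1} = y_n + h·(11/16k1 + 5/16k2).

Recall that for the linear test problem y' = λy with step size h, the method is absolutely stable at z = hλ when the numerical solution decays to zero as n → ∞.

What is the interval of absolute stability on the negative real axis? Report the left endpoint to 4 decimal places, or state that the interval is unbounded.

With y'=λy (z=hλ):
  k1=λy_n ⇒ h·k1=z·y_n;  k2=λ(1+11/13z)y_n ⇒ h·k2=z(1+11/13z)y_n
  y_{n+1}/y_n = 1 + 11/16z + 5/16z(1+11/13z) = 1 + z + 55/208z²
  Hence R(z) = 1 + z + 55/208z².

Find x<0 with |R(x)|<1.
x=-0.4: |R|=0.6423
R=1: x+55/208x²=0 ⇒ x=−208/55=-3.7818; min R=1−1/(4·55/208)=0.0545>−1
Confirm numerically:
  x=-3.005: |R|=0.38275 <1
  x=-2.147: |R|=0.07189 <1
  x=-1.659: |R|=0.06877 <1
  x=-4.109: |R|=1.35549 >1
  x=-4.077: |R|=1.31822 >1
  x=-4.041: |R|=1.27694 >1
Stable set (-3.7818, 0).

z∈(-3.7818,0).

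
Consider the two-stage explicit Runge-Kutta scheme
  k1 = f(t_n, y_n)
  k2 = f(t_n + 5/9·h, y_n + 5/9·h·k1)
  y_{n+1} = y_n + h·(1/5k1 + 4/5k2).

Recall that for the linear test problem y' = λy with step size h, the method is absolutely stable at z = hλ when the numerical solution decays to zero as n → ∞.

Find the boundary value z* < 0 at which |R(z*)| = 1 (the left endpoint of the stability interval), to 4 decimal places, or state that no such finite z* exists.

Test eqn y'=λy, z=hλ:
  k1=λy_n ⇒ h·k1=z·y_n;  k2=λ(1+5/9z)y_n ⇒ h·k2=z(1+5/9z)y_n
  y_{n+1}/y_n = 1 + 1/5z + 4/5z(1+5/9z) = 1 + z + 4/9z²
  Hence R(z) = 1 + z + 4/9z².

Boundary: |R(x)|=1, x<0.
x=-1.07: |R|=0.4388
R=1: x+4/9x²=0 ⇒ x=−9/4=-2.2500; min R=1−1/(4·4/9)=0.4375>−1
Confirm numerically:
  x=-1.953: |R|=0.74220 <1
  x=-1.563: |R|=0.52276 <1
  x=-1.445: |R|=0.48301 <1
  x=-2.625: |R|=1.43750 >1
  x=-2.385: |R|=1.14310 >1
Stable set (-2.2500, 0).

z* = -2.2500.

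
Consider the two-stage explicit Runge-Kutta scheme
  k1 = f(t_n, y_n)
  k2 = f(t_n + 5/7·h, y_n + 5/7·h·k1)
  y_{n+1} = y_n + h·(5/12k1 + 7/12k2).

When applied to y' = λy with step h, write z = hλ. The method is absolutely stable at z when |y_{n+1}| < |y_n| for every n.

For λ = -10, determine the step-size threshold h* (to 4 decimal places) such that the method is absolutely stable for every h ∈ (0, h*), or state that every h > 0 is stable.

With y'=λy (z=hλ):
  k1=λy_n ⇒ h·k1=z·y_n;  k2=λ(1+5/7z)y_n ⇒ h·k2=z(1+5/7z)y_n
  y_{n+1}/y_n = 1 + 5/12z + 7/12z(1+5/7z) = 1 + z + 5/12z²
  ⇒ R(z) = 1 + z + 5/12z².

Need |R(x)|<1, x<0.
x=-1.19: |R|=0.4000
R=1: x+5/12x²=0 ⇒ x=−12/5=-2.4000; min R=1−1/(4·5/12)=0.4000>−1
Confirm numerically:
  x=-2.374: |R|=0.97428 <1
  x=-2.362: |R|=0.96260 <1
  x=-1.429: |R|=0.42185 <1
  x=-0.961: |R|=0.42380 <1
  x=-2.772: |R|=1.42966 >1
  x=-2.613: |R|=1.23190 >1
  x=-2.538: |R|=1.14593 >1
Interval (-2.4000, 0).

(-2.4000,0); λ=-10 ⇒ h* = (12/5)/10 = 0.2400.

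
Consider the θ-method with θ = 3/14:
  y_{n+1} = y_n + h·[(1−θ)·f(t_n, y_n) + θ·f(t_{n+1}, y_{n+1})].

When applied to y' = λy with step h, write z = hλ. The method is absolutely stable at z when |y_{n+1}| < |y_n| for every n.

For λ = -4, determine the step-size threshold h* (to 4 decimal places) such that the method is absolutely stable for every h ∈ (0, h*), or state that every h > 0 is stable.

On y'=λy, z=hλ:
  y_{n+1} = y_n + z·[11/14·y_n + 3/14·y_{n+1}] ⇒ (1 − 3/14z)y_{n+1} = (1 + 11/14z)y_n
  Hence R(z) = (1 + 11/14z)/(1 − 3/14z).

Boundary: |R(x)|=1, x<0.
x=-0.87: |R|=0.2667
R=−1: 1+11/14x = −1+3/14x ⇒ -4/7x=2 ⇒ x=2/(-4/7)=-3.5000
Confirm numerically:
  x=-2.960: |R|=0.81119 <1
  x=-2.697: |R|=0.70920 <1
  x=-2.241: |R|=0.51397 <1
  x=-1.949: |R|=0.37482 <1
  x=-4.014: |R|=1.15790 >1
  x=-3.833: |R|=1.10447 >1
  x=-3.577: |R|=1.02491 >1
Interval (-3.5000, 0).

(-3.5000,0); λ=-4 ⇒ h* = (7/2)/4 = 0.8750.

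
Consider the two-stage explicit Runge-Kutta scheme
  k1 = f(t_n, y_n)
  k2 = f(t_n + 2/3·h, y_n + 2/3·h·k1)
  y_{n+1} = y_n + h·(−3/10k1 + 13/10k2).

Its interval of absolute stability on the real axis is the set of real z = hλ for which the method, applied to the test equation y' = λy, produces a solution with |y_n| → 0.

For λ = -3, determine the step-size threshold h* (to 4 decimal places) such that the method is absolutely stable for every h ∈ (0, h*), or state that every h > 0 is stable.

(-1.1538,0); λ=-3 ⇒ h* = (15/13)/3 = 0.3846.

On y'=λy, z=hλ:
  k1=λy_n ⇒ h·k1=z·y_n;  k2=λ(1+2/3z)y_n ⇒ h·k2=z(1+2/3z)y_n
  y_{n+1}/y_n = 1 − 3/10z + 13/10z(1+2/3z) = 1 + z + 13/15z²
  Hence R(z) = 1 + z + 13/15z².

Find x<0 with |R(x)|<1.
x=-0.77: |R|=0.7438
R=1: x+13/15x²=0 ⇒ x=−15/13=-1.1538; min R=1−1/(4·13/15)=0.7115>−1
Confirm numerically:
  x=-0.806: |R|=0.75702 <1
  x=-0.660: |R|=0.71752 <1
  x=-0.487: |R|=0.71855 <1
  x=-1.723: |R|=1.84990 >1
  x=-1.711: |R|=1.82618 >1
  x=-1.211: |R|=1.05998 >1
So |R|<1 on (-1.1538, 0).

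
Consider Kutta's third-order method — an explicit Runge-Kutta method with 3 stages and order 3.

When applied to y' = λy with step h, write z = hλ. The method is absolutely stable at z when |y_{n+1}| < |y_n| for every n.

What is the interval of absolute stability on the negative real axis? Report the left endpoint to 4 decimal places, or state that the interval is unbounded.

With y'=λy (z=hλ):
  order 3, 3-stage ⇒ R(z)=1+z+z^2/2+z^3/6
  (e.g. R(-0.57)=0.56158, |R|=0.56158)

Boundary: |R(x)|=1, x<0.
x=-0.57: |R|=0.5616
|R(-2.55)|=1.0623 |R(-1.14)|=0.2629 |R(-0.61)|=0.5382
Bisect:
  x_lo=-2.9783 |R|=1.9463  x_hi=-0.2198 |R|=0.8026
  mid=-1.59906 |R|=0.00203 →hi
  mid=-2.28870 |R|=0.66771 →hi
  mid=-2.63351 |R|=1.20989 →lo
  mid=-2.46110 |R|=0.91709 →hi
  mid=-2.54731 |R|=1.05774 →lo
  mid=-2.50421 |R|=0.98602 →hi
  mid=-2.52576 |R|=1.02152 →lo
  mid=-2.51498 |R|=1.00368 →lo
  mid=-2.50959 |R|=0.99483 →hi
  mid=-2.51229 |R|=0.99925 →hi
  ...
  [-2.51279,-2.51263] ⇒ x*=-2.5127
So |R|<1 on (-2.5127, 0).

z∈(-2.5127,0).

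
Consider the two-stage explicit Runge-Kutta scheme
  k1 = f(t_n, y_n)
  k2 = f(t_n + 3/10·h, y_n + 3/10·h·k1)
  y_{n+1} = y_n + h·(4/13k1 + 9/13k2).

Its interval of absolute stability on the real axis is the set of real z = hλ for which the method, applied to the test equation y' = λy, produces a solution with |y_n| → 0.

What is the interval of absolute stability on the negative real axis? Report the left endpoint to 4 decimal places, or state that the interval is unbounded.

(-4.8148, 0).

On y'=λy, z=hλ:
  k1=λy_n ⇒ h·k1=z·y_n;  k2=λ(1+3/10z)y_n ⇒ h·k2=z(1+3/10z)y_n
  y_{n+1}/y_n = 1 + 4/13z + 9/13z(1+3/10z) = 1 + z + 27/130z²
  R(z) = 1 + z + 27/130z².

Solve |R(x)|<1 on ℝ⁻.
x=-0.32: |R|=0.7013
R=1: x+27/130x²=0 ⇒ x=−130/27=-4.8148; min R=1−1/(4·27/130)=-0.2037>−1
Confirm numerically:
  x=-4.735: |R|=0.92151 <1
  x=-4.198: |R|=0.46220 <1
  x=-3.428: |R|=0.01263 <1
  x=-5.394: |R|=1.64886 >1
  x=-5.354: |R|=1.59957 >1
  x=-5.032: |R|=1.22698 >1
Interval (-4.8148, 0).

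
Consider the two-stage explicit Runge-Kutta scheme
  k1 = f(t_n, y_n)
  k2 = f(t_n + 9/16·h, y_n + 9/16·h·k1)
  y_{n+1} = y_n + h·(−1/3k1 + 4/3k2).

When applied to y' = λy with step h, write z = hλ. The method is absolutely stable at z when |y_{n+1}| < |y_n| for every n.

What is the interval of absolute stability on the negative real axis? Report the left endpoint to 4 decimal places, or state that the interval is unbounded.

Test eqn y'=λy, z=hλ:
  k1=λy_n ⇒ h·k1=z·y_n;  k2=λ(1+9/16z)y_n ⇒ h·k2=z(1+9/16z)y_n
  y_{n+1}/y_n = 1 − 1/3z + 4/3z(1+9/16z) = 1 + z + 3/4z²
  R(z) = 1 + z + 3/4z².

Boundary: |R(x)|=1, x<0.
x=-0.52: |R|=0.6828
R=1: x+3/4x²=0 ⇒ x=−4/3=-1.3333; min R=1−1/(4·3/4)=0.6667>−1
Confirm numerically:
  x=-1.218: |R|=0.89464 <1
  x=-1.025: |R|=0.76297 <1
  x=-0.726: |R|=0.66931 <1
  x=-1.886: |R|=1.78175 >1
  x=-1.844: |R|=1.70625 >1
  x=-1.579: |R|=1.29093 >1
Interval (-1.3333, 0).

z∈(-1.3333,0).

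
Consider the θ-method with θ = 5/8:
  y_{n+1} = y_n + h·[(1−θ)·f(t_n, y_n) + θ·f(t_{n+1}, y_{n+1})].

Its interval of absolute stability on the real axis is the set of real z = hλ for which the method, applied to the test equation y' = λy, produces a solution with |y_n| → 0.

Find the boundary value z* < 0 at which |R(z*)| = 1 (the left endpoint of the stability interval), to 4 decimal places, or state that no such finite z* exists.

unbounded; (−∞, 0).

Test eqn y'=λy, z=hλ:
  y_{n+1} = y_n + z·[3/8·y_n + 5/8·y_{n+1}] ⇒ (1 − 5/8z)y_{n+1} = (1 + 3/8z)y_n
  so R(z) = (1 + 3/8z)/(1 − 5/8z).

Solve |R(x)|<1 on ℝ⁻.
x=-1.41: |R|=0.2505
x=-2: |R|=0.1111
x=-10: |R|=0.3793
x=-100: |R|=0.5748
θ=5/8≥1/2 ⇒ |1+3/8x|<|1−5/8x| ∀x<0 ⇒ interval (−∞,0).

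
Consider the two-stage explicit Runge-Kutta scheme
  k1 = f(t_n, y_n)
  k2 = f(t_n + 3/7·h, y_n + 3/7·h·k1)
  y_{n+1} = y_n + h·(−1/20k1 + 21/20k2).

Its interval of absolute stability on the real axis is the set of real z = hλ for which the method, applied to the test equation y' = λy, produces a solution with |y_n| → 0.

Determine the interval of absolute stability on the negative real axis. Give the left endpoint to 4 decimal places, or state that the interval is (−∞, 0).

Test eqn y'=λy, z=hλ:
  k1=λy_n ⇒ h·k1=z·y_n;  k2=λ(1+3/7z)y_n ⇒ h·k2=z(1+3/7z)y_n
  y_{n+1}/y_n = 1 − 1/20z + 21/20z(1+3/7z) = 1 + z + 9/20z²
  Hence R(z) = 1 + z + 9/20z².

Find x<0 with |R(x)|<1.
x=-1.07: |R|=0.4452
R=1: x+9/20x²=0 ⇒ x=−20/9=-2.2222; min R=1−1/(4·9/20)=0.4444>−1
Confirm numerically:
  x=-1.935: |R|=0.74990 <1
  x=-1.311: |R|=0.46242 <1
  x=-1.198: |R|=0.44784 <1
  x=-2.408: |R|=1.20131 >1
  x=-2.390: |R|=1.18045 >1
Stable set (-2.2222, 0).

(-2.2222, 0).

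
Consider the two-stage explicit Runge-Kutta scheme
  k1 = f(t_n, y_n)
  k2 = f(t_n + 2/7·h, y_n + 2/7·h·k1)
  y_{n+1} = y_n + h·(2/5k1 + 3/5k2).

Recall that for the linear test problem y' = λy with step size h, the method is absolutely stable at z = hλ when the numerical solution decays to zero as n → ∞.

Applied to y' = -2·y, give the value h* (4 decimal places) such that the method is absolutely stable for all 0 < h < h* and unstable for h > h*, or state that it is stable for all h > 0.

(-5.8333,0); λ=-2 ⇒ h* = (35/6)/2 = 2.9167.

With y'=λy (z=hλ):
  k1=λy_n ⇒ h·k1=z·y_n;  k2=λ(1+2/7z)y_n ⇒ h·k2=z(1+2/7z)y_n
  y_{n+1}/y_n = 1 + 2/5z + 3/5z(1+2/7z) = 1 + z + 6/35z²
  so R(z) = 1 + z + 6/35z².

Solve |R(x)|<1 on ℝ⁻.
x=-1.01: |R|=0.1649
R=1: x+6/35x²=0 ⇒ x=−35/6=-5.8333; min R=1−1/(4·6/35)=-0.4583>−1
Confirm numerically:
  x=-4.733: |R|=0.10722 <1
  x=-4.291: |R|=0.13454 <1
  x=-2.412: |R|=0.41467 <1
  x=-2.376: |R|=0.40822 <1
  x=-6.064: |R|=1.23979 >1
  x=-6.001: |R|=1.17249 >1
  x=-5.994: |R|=1.16509 >1
Interval (-5.8333, 0).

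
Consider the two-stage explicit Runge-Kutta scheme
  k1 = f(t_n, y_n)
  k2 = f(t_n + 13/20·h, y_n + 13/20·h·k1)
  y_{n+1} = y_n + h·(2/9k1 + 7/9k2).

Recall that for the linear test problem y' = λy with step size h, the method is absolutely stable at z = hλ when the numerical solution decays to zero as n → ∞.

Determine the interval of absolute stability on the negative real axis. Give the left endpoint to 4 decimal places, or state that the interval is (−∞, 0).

(-1.9780, 0).

Set f=λy, z=hλ:
  k1=λy_n ⇒ h·k1=z·y_n;  k2=λ(1+13/20z)y_n ⇒ h·k2=z(1+13/20z)y_n
  y_{n+1}/y_n = 1 + 2/9z + 7/9z(1+13/20z) = 1 + z + 91/180z²
  Hence R(z) = 1 + z + 91/180z².

Boundary: |R(x)|=1, x<0.
x=-0.75: |R|=0.5344
R=1: x+91/180x²=0 ⇒ x=−180/91=-1.9780; min R=1−1/(4·91/180)=0.5055>−1
Confirm numerically:
  x=-1.916: |R|=0.93992 <1
  x=-1.753: |R|=0.80058 <1
  x=-1.691: |R|=0.75463 <1
  x=-1.082: |R|=0.50987 <1
  x=-2.438: |R|=1.56694 >1
  x=-2.291: |R|=1.36250 >1
  x=-2.108: |R|=1.13852 >1
So |R|<1 on (-1.9780, 0).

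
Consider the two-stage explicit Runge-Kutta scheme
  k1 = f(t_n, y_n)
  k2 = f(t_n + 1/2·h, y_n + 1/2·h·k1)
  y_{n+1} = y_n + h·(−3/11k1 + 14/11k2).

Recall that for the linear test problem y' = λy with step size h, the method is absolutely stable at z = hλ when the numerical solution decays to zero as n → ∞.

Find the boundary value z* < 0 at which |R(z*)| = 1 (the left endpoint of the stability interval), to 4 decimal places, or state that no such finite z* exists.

z* = -1.5714.

Test eqn y'=λy, z=hλ:
  k1=λy_n ⇒ h·k1=z·y_n;  k2=λ(1+1/2z)y_n ⇒ h·k2=z(1+1/2z)y_n
  y_{n+1}/y_n = 1 − 3/11z + 14/11z(1+1/2z) = 1 + z + 7/11z²
  so R(z) = 1 + z + 7/11z².

Need |R(x)|<1, x<0.
x=-1.51: |R|=0.9410
R=1: x+7/11x²=0 ⇒ x=−11/7=-1.5714; min R=1−1/(4·7/11)=0.6071>−1
Confirm numerically:
  x=-1.055: |R|=0.65329 <1
  x=-0.873: |R|=0.61199 <1
  x=-0.772: |R|=0.60726 <1
  x=-0.742: |R|=0.60836 <1
  x=-2.000: |R|=1.54545 >1
  x=-1.864: |R|=1.34704 >1
  x=-1.859: |R|=1.34020 >1
So |R|<1 on (-1.5714, 0).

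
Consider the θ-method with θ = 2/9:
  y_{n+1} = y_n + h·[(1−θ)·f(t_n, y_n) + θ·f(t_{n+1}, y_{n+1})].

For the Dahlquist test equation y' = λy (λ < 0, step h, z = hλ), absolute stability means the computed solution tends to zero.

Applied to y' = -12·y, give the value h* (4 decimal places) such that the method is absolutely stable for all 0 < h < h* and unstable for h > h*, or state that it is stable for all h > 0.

(-3.6000,0); λ=-12 ⇒ h* = (18/5)/12 = 0.3000.

On y'=λy, z=hλ:
  y_{n+1} = y_n + z·[7/9·y_n + 2/9·y_{n+1}] ⇒ (1 − 2/9z)y_{n+1} = (1 + 7/9z)y_n
  R(z) = (1 + 7/9z)/(1 − 2/9z).

Find x<0 with |R(x)|<1.
x=-0.48: |R|=0.5663
R=−1: 1+7/9x = −1+2/9x ⇒ -5/9x=2 ⇒ x=2/(-5/9)=-3.6000
Confirm numerically:
  x=-3.478: |R|=0.96177 <1
  x=-2.462: |R|=0.59135 <1
  x=-1.740: |R|=0.25481 <1
  x=-3.799: |R|=1.05995 >1
  x=-3.750: |R|=1.04545 >1
Interval (-3.6000, 0).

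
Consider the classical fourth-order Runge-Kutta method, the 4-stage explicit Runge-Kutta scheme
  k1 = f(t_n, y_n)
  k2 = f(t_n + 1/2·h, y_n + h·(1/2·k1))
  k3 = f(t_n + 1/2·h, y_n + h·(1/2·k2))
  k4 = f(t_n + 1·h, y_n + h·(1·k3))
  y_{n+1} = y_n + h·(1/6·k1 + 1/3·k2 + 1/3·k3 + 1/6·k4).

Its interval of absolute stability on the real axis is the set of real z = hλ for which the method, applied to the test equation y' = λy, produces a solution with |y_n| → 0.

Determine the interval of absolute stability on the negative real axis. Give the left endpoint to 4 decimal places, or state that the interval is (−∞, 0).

(-2.7853, 0).

With y'=λy (z=hλ):
  order 4, 4-stage ⇒ R(z)=1+z+z^2/2+z^3/6+z^4/24
  (e.g. R(-1.67)=0.27229, |R|=0.27229)

Need |R(x)|<1, x<0.
x=-1.67: |R|=0.2723
|R(-2.67)|=0.8396 |R(-1.74)|=0.2777 |R(-1.35)|=0.2896
Bisect:
  x_lo=-3.1893 |R|=1.8007  x_hi=-0.0594 |R|=0.9423
  mid=-1.62437 |R|=0.27067 →hi
  mid=-2.40683 |R|=0.56406 →hi
  mid=-2.79806 |R|=1.01942 →lo
  mid=-2.60245 |R|=0.75755 →hi
  mid=-2.70025 |R|=0.87918 →hi
  mid=-2.74916 |R|=0.94687 →hi
  mid=-2.77361 |R|=0.98253 →hi
  ...
  [-2.78545,-2.78526] ⇒ x*=-2.7853
So |R|<1 on (-2.7853, 0).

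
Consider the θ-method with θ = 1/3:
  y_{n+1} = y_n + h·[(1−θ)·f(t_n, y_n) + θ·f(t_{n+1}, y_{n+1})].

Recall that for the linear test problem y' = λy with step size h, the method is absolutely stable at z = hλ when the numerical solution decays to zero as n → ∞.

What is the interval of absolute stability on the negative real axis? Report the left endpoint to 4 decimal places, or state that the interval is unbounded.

(-6.0000, 0).

With y'=λy (z=hλ):
  y_{n+1} = y_n + z·[2/3·y_n + 1/3·y_{n+1}] ⇒ (1 − 1/3z)y_{n+1} = (1 + 2/3z)y_n
  ⇒ R(z) = (1 + 2/3z)/(1 − 1/3z).

Solve |R(x)|<1 on ℝ⁻.
x=-1.25: |R|=0.1176
R=−1: 1+2/3x = −1+1/3x ⇒ -1/3x=2 ⇒ x=2/(-1/3)=-6.0000
Confirm numerically:
  x=-4.798: |R|=0.84586 <1
  x=-4.667: |R|=0.82614 <1
  x=-4.094: |R|=0.73132 <1
  x=-3.839: |R|=0.68402 <1
  x=-6.475: |R|=1.05013 >1
  x=-6.428: |R|=1.04540 >1
  x=-6.411: |R|=1.04367 >1
Stable set (-6.0000, 0).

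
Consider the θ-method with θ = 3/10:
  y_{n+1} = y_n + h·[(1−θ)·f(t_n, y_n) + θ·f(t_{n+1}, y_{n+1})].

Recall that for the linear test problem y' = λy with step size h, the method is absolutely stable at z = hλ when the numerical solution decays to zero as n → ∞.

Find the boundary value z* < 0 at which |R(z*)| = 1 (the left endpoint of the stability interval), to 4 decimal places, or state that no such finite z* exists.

Set f=λy, z=hλ:
  y_{n+1} = y_n + z·[7/10·y_n + 3/10·y_{n+1}] ⇒ (1 − 3/10z)y_{n+1} = (1 + 7/10z)y_n
  so R(z) = (1 + 7/10z)/(1 − 3/10z).

Solve |R(x)|<1 on ℝ⁻.
x=-1.42: |R|=0.0042
R=−1: 1+7/10x = −1+3/10x ⇒ -2/5x=2 ⇒ x=2/(-2/5)=-5.0000
Confirm numerically:
  x=-3.205: |R|=0.63395 <1
  x=-2.517: |R|=0.43411 <1
  x=-2.078: |R|=0.28003 <1
  x=-5.488: |R|=1.07376 >1
  x=-5.462: |R|=1.07004 >1
  x=-5.289: |R|=1.04469 >1
Stable set (-5.0000, 0).

left endpoint -5.0000.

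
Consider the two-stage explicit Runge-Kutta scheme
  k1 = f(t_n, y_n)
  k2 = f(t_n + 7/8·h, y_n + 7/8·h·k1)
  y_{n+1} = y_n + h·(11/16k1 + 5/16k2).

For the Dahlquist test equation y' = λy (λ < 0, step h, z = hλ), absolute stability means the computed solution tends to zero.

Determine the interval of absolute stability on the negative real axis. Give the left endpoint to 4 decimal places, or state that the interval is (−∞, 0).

On y'=λy, z=hλ:
  k1=λy_n ⇒ h·k1=z·y_n;  k2=λ(1+7/8z)y_n ⇒ h·k2=z(1+7/8z)y_n
  y_{n+1}/y_n = 1 + 11/16z + 5/16z(1+7/8z) = 1 + z + 35/128z²
  ⇒ R(z) = 1 + z + 35/128z².

Find x<0 with |R(x)|<1.
x=-0.81: |R|=0.3694
R=1: x+35/128x²=0 ⇒ x=−128/35=-3.6571; min R=1−1/(4·35/128)=0.0857>−1
Confirm numerically:
  x=-2.886: |R|=0.39146 <1
  x=-2.767: |R|=0.32652 <1
  x=-2.620: |R|=0.25698 <1
  x=-2.017: |R|=0.09542 <1
  x=-4.242: |R|=1.67839 >1
  x=-4.041: |R|=1.42415 >1
Stable set (-3.6571, 0).

z∈(-3.6571,0).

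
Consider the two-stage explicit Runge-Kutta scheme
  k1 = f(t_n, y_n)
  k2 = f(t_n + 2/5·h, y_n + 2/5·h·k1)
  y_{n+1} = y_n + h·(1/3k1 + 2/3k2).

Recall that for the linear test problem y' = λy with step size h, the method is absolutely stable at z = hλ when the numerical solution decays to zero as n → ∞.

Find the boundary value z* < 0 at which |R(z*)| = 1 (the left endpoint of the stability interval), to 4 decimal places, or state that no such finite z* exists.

On y'=λy, z=hλ:
  k1=λy_n ⇒ h·k1=z·y_n;  k2=λ(1+2/5z)y_n ⇒ h·k2=z(1+2/5z)y_n
  y_{n+1}/y_n = 1 + 1/3z + 2/3z(1+2/5z) = 1 + z + 4/15z²
  ⇒ R(z) = 1 + z + 4/15z².

Find x<0 with |R(x)|<1.
x=-0.88: |R|=0.3265
R=1: x+4/15x²=0 ⇒ x=−15/4=-3.7500; min R=1−1/(4·4/15)=0.0625>−1
Confirm numerically:
  x=-3.459: |R|=0.73158 <1
  x=-2.730: |R|=0.25744 <1
  x=-2.596: |R|=0.20112 <1
  x=-1.947: |R|=0.06388 <1
  x=-4.190: |R|=1.49163 >1
  x=-4.163: |R|=1.45849 >1
Interval (-3.7500, 0).

left endpoint -3.7500.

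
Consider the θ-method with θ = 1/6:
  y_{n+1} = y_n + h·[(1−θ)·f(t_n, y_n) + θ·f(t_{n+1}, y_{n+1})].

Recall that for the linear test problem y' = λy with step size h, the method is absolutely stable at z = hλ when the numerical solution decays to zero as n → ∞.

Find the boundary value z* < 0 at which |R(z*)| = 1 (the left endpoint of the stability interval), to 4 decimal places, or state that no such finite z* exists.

z* = -3.0000.

On y'=λy, z=hλ:
  y_{n+1} = y_n + z·[5/6·y_n + 1/6·y_{n+1}] ⇒ (1 − 1/6z)y_{n+1} = (1 + 5/6z)y_n
  ⇒ R(z) = (1 + 5/6z)/(1 − 1/6z).

Need |R(x)|<1, x<0.
x=-1.71: |R|=0.3307
R=−1: 1+5/6x = −1+1/6x ⇒ -2/3x=2 ⇒ x=2/(-2/3)=-3.0000
Confirm numerically:
  x=-2.593: |R|=0.81054 <1
  x=-1.906: |R|=0.44650 <1
  x=-1.506: |R|=0.20384 <1
  x=-1.395: |R|=0.13185 <1
  x=-3.581: |R|=1.24256 >1
  x=-3.506: |R|=1.21292 >1
Interval (-3.0000, 0).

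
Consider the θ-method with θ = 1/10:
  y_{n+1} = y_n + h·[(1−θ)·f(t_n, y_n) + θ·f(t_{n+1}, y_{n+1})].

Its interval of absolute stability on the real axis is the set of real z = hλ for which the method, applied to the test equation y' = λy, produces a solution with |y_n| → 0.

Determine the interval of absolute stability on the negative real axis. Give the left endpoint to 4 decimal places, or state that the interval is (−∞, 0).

(-2.5000, 0).

With y'=λy (z=hλ):
  y_{n+1} = y_n + z·[9/10·y_n + 1/10·y_{n+1}] ⇒ (1 − 1/10z)y_{n+1} = (1 + 9/10z)y_n
  Hence R(z) = (1 + 9/10z)/(1 − 1/10z).

Solve |R(x)|<1 on ℝ⁻.
x=-0.81: |R|=0.2507
R=−1: 1+9/10x = −1+1/10x ⇒ -4/5x=2 ⇒ x=2/(-4/5)=-2.5000
Confirm numerically:
  x=-2.048: |R|=0.69987 <1
  x=-2.012: |R|=0.67499 <1
  x=-1.728: |R|=0.47340 <1
  x=-1.136: |R|=0.02011 <1
  x=-3.052: |R|=1.33834 >1
  x=-2.868: |R|=1.22878 >1
  x=-2.634: |R|=1.08485 >1
Stable set (-2.5000, 0).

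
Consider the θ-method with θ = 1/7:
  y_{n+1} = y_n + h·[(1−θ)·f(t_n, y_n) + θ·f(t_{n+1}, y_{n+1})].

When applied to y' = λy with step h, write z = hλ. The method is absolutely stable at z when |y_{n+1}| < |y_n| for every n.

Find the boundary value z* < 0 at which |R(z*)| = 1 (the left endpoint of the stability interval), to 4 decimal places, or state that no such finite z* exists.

z* = -2.8000.

Test eqn y'=λy, z=hλ:
  y_{n+1} = y_n + z·[6/7·y_n + 1/7·y_{n+1}] ⇒ (1 − 1/7z)y_{n+1} = (1 + 6/7z)y_n
  Hence R(z) = (1 + 6/7z)/(1 − 1/7z).

Boundary: |R(x)|=1, x<0.
x=-1.37: |R|=0.1458
R=−1: 1+6/7x = −1+1/7x ⇒ -5/7x=2 ⇒ x=2/(-5/7)=-2.8000
Confirm numerically:
  x=-2.595: |R|=0.89317 <1
  x=-2.551: |R|=0.86965 <1
  x=-2.346: |R|=0.75712 <1
  x=-2.000: |R|=0.55556 <1
  x=-3.262: |R|=1.22510 >1
  x=-2.875: |R|=1.03797 >1
Interval (-2.8000, 0).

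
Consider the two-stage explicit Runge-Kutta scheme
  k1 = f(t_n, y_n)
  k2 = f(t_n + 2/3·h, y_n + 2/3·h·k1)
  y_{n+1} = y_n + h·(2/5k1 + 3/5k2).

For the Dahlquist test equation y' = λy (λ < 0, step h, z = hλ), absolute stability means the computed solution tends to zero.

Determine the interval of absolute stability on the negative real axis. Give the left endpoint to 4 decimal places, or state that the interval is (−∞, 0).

On y'=λy, z=hλ:
  k1=λy_n ⇒ h·k1=z·y_n;  k2=λ(1+2/3z)y_n ⇒ h·k2=z(1+2/3z)y_n
  y_{n+1}/y_n = 1 + 2/5z + 3/5z(1+2/3z) = 1 + z + 2/5z²
  Hence R(z) = 1 + z + 2/5z².

Find x<0 with |R(x)|<1.
x=-1.25: |R|=0.3750
R=1: x+2/5x²=0 ⇒ x=−5/2=-2.5000; min R=1−1/(4·2/5)=0.3750>−1
Confirm numerically:
  x=-2.148: |R|=0.69756 <1
  x=-1.937: |R|=0.56379 <1
  x=-1.695: |R|=0.45421 <1
  x=-1.403: |R|=0.38436 <1
  x=-2.898: |R|=1.46136 >1
  x=-2.840: |R|=1.38624 >1
Stable set (-2.5000, 0).

z∈(-2.5000,0).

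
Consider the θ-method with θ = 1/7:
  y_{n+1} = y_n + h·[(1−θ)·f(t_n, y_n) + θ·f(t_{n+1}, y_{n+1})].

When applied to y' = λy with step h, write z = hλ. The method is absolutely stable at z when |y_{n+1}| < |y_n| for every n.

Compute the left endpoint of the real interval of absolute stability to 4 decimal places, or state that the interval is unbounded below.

Set f=λy, z=hλ:
  y_{n+1} = y_n + z·[6/7·y_n + 1/7·y_{n+1}] ⇒ (1 − 1/7z)y_{n+1} = (1 + 6/7z)y_n
  so R(z) = (1 + 6/7z)/(1 − 1/7z).

Solve |R(x)|<1 on ℝ⁻.
x=-1.69: |R|=0.3613
R=−1: 1+6/7x = −1+1/7x ⇒ -5/7x=2 ⇒ x=2/(-5/7)=-2.8000
Confirm numerically:
  x=-2.206: |R|=0.67738 <1
  x=-2.047: |R|=0.58384 <1
  x=-1.356: |R|=0.13595 <1
  x=-3.359: |R|=1.26981 >1
  x=-3.123: |R|=1.15954 >1
  x=-3.054: |R|=1.12632 >1
Stable set (-2.8000, 0).

z* = -2.8000.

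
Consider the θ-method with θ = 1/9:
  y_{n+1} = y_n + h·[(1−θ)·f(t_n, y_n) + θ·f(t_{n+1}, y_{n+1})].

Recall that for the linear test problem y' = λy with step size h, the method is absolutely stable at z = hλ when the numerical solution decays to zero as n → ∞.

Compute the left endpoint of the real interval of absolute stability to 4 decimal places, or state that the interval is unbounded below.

left endpoint -2.5714.

With y'=λy (z=hλ):
  y_{n+1} = y_n + z·[8/9·y_n + 1/9·y_{n+1}] ⇒ (1 − 1/9z)y_{n+1} = (1 + 8/9z)y_n
  so R(z) = (1 + 8/9z)/(1 − 1/9z).

Boundary: |R(x)|=1, x<0.
x=-1.37: |R|=0.1890
R=−1: 1+8/9x = −1+1/9x ⇒ -7/9x=2 ⇒ x=2/(-7/9)=-2.5714
Confirm numerically:
  x=-2.493: |R|=0.95223 <1
  x=-2.294: |R|=0.82805 <1
  x=-2.228: |R|=0.78589 <1
  x=-1.992: |R|=0.63100 <1
  x=-2.989: |R|=1.24381 >1
  x=-2.917: |R|=1.20299 >1
  x=-2.636: |R|=1.03884 >1
Interval (-2.5714, 0).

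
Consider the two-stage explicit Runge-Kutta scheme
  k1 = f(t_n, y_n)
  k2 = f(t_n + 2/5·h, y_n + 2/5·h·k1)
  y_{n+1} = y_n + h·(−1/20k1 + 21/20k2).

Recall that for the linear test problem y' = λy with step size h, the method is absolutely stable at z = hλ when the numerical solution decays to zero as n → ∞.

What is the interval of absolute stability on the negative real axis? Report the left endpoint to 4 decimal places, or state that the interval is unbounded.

With y'=λy (z=hλ):
  k1=λy_n ⇒ h·k1=z·y_n;  k2=λ(1+2/5z)y_n ⇒ h·k2=z(1+2/5z)y_n
  y_{n+1}/y_n = 1 − 1/20z + 21/20z(1+2/5z) = 1 + z + 21/50z²
  so R(z) = 1 + z + 21/50z².

Solve |R(x)|<1 on ℝ⁻.
x=-0.96: |R|=0.4271
R=1: x+21/50x²=0 ⇒ x=−50/21=-2.3810; min R=1−1/(4·21/50)=0.4048>−1
Confirm numerically:
  x=-2.208: |R|=0.83961 <1
  x=-2.024: |R|=0.69656 <1
  x=-1.853: |R|=0.58912 <1
  x=-1.785: |R|=0.55321 <1
  x=-2.791: |R|=1.48067 >1
  x=-2.450: |R|=1.07105 >1
  x=-2.442: |R|=1.06261 >1
So |R|<1 on (-2.3810, 0).

z∈(-2.3810,0).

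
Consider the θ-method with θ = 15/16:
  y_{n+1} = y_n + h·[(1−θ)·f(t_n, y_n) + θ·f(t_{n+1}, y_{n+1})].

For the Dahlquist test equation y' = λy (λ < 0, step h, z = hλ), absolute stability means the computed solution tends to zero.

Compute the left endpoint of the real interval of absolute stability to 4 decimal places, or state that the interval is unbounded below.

With y'=λy (z=hλ):
  y_{n+1} = y_n + z·[1/16·y_n + 15/16·y_{n+1}] ⇒ (1 − 15/16z)y_{n+1} = (1 + 1/16z)y_n
  ⇒ R(z) = (1 + 1/16z)/(1 − 15/16z).

Need |R(x)|<1, x<0.
x=-0.91: |R|=0.5089
x=-2: |R|=0.3043
x=-10: |R|=0.0361
x=-100: |R|=0.0554
θ=15/16≥1/2 ⇒ |1+1/16x|<|1−15/16x| ∀x<0 ⇒ unbounded interval.

unbounded; (−∞, 0).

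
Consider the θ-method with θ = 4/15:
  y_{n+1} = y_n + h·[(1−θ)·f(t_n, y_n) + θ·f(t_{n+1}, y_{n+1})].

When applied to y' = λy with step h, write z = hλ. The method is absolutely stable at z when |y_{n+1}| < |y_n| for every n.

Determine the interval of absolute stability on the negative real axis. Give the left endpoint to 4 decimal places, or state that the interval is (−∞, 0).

z∈(-4.2857,0).

Set f=λy, z=hλ:
  y_{n+1} = y_n + z·[11/15·y_n + 4/15·y_{n+1}] ⇒ (1 − 4/15z)y_{n+1} = (1 + 11/15z)y_n
  R(z) = (1 + 11/15z)/(1 − 4/15z).

Find x<0 with |R(x)|<1.
x=-0.53: |R|=0.5356
R=−1: 1+11/15x = −1+4/15x ⇒ -7/15x=2 ⇒ x=2/(-7/15)=-4.2857
Confirm numerically:
  x=-4.234: |R|=0.98866 <1
  x=-3.561: |R|=0.82653 <1
  x=-2.516: |R|=0.50575 <1
  x=-4.779: |R|=1.10121 >1
  x=-4.537: |R|=1.05307 >1
  x=-4.486: |R|=1.04256 >1
Stable set (-4.2857, 0).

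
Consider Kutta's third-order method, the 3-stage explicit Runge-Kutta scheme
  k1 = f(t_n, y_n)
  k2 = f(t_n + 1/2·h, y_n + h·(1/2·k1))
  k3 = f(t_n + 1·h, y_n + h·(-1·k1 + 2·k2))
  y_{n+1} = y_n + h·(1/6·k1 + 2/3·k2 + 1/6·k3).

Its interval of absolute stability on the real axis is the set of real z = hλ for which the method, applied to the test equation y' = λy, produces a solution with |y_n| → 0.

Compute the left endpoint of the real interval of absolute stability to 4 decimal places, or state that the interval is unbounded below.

With y'=λy (z=hλ):
  order 3, 3-stage ⇒ R(z)=1+z+z^2/2+z^3/6
  (e.g. R(-1.71)=-0.08132, |R|=0.08132)

Boundary: |R(x)|=1, x<0.
x=-1.71: |R|=0.0813
|R(-2.59)|=1.1316 |R(-2.58)|=1.1141 |R(-1.24)|=0.2110
Bisect:
  x_lo=-3.1909 |R|=2.5148  x_hi=-0.3611 |R|=0.6962
  mid=-1.77599 |R|=0.13254 →hi
  mid=-2.48343 |R|=0.95245 →hi
  mid=-2.83716 |R|=1.61869 →lo
  mid=-2.66029 |R|=1.25960 →lo
  mid=-2.57186 |R|=1.09988 →lo
  mid=-2.52765 |R|=1.02467 →lo
  mid=-2.50554 |R|=0.98820 →hi
  mid=-2.51660 |R|=1.00634 →lo
  mid=-2.51107 |R|=0.99725 →hi
  ...
  [-2.51280,-2.51262] ⇒ x*=-2.5127
Stable set (-2.5127, 0).

left endpoint -2.5127.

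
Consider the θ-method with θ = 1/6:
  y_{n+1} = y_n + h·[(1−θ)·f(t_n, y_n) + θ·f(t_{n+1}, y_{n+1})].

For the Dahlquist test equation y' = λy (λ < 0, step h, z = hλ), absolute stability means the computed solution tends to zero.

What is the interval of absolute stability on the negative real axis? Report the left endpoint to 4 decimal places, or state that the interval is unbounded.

Set f=λy, z=hλ:
  y_{n+1} = y_n + z·[5/6·y_n + 1/6·y_{n+1}] ⇒ (1 − 1/6z)y_{n+1} = (1 + 5/6z)y_n
  ⇒ R(z) = (1 + 5/6z)/(1 − 1/6z).

Solve |R(x)|<1 on ℝ⁻.
x=-0.91: |R|=0.2098
R=−1: 1+5/6x = −1+1/6x ⇒ -2/3x=2 ⇒ x=2/(-2/3)=-3.0000
Confirm numerically:
  x=-2.156: |R|=0.58607 <1
  x=-2.090: |R|=0.55006 <1
  x=-2.083: |R|=0.54621 <1
  x=-1.671: |R|=0.30700 <1
  x=-3.350: |R|=1.14973 >1
  x=-3.154: |R|=1.06729 >1
So |R|<1 on (-3.0000, 0).

(-3.0000, 0).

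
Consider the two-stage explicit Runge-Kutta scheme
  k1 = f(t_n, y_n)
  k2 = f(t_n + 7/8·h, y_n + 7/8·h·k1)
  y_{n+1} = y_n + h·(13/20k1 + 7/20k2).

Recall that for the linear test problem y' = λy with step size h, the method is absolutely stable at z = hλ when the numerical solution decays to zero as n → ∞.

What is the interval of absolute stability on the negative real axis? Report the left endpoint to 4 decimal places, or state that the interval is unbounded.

z∈(-3.2653,0).

Set f=λy, z=hλ:
  k1=λy_n ⇒ h·k1=z·y_n;  k2=λ(1+7/8z)y_n ⇒ h·k2=z(1+7/8z)y_n
  y_{n+1}/y_n = 1 + 13/20z + 7/20z(1+7/8z) = 1 + z + 49/160z²
  ⇒ R(z) = 1 + z + 49/160z².

Solve |R(x)|<1 on ℝ⁻.
x=-0.65: |R|=0.4794
R=1: x+49/160x²=0 ⇒ x=−160/49=-3.2653; min R=1−1/(4·49/160)=0.1837>−1
Confirm numerically:
  x=-3.187: |R|=0.92357 <1
  x=-1.678: |R|=0.18430 <1
  x=-1.596: |R|=0.18408 <1
  x=-3.857: |R|=1.69891 >1
  x=-3.673: |R|=1.45860 >1
So |R|<1 on (-3.2653, 0).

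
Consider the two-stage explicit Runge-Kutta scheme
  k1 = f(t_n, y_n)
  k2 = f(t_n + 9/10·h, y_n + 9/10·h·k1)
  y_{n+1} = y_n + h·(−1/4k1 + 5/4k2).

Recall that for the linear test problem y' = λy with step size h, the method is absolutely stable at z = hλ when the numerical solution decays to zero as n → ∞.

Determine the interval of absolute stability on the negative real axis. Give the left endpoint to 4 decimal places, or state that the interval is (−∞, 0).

(-0.8889, 0).

With y'=λy (z=hλ):
  k1=λy_n ⇒ h·k1=z·y_n;  k2=λ(1+9/10z)y_n ⇒ h·k2=z(1+9/10z)y_n
  y_{n+1}/y_n = 1 − 1/4z + 5/4z(1+9/10z) = 1 + z + 9/8z²
  Hence R(z) = 1 + z + 9/8z².

Find x<0 with |R(x)|<1.
x=-0.31: |R|=0.7981
R=1: x+9/8x²=0 ⇒ x=−8/9=-0.8889; min R=1−1/(4·9/8)=0.7778>−1
Confirm numerically:
  x=-0.681: |R|=0.84073 <1
  x=-0.533: |R|=0.78660 <1
  x=-0.485: |R|=0.77963 <1
  x=-0.476: |R|=0.77890 <1
  x=-1.313: |R|=1.62647 >1
  x=-1.312: |R|=1.62451 >1
Interval (-0.8889, 0).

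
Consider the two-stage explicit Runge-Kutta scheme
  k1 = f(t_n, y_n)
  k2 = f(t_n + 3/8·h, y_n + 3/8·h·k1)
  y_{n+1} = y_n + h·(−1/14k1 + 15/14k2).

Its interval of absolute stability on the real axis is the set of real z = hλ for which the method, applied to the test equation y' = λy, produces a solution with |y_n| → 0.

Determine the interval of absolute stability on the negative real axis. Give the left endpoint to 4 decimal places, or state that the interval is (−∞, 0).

(-2.4889, 0).

On y'=λy, z=hλ:
  k1=λy_n ⇒ h·k1=z·y_n;  k2=λ(1+3/8z)y_n ⇒ h·k2=z(1+3/8z)y_n
  y_{n+1}/y_n = 1 − 1/14z + 15/14z(1+3/8z) = 1 + z + 45/112z²
  Hence R(z) = 1 + z + 45/112z².

Find x<0 with |R(x)|<1.
x=-0.88: |R|=0.4311
R=1: x+45/112x²=0 ⇒ x=−112/45=-2.4889; min R=1−1/(4·45/112)=0.3778>−1
Confirm numerically:
  x=-2.355: |R|=0.87331 <1
  x=-2.145: |R|=0.70363 <1
  x=-1.946: |R|=0.57553 <1
  x=-1.890: |R|=0.54522 <1
  x=-3.012: |R|=1.63306 >1
  x=-2.802: |R|=1.35250 >1
  x=-2.708: |R|=1.23840 >1
So |R|<1 on (-2.4889, 0).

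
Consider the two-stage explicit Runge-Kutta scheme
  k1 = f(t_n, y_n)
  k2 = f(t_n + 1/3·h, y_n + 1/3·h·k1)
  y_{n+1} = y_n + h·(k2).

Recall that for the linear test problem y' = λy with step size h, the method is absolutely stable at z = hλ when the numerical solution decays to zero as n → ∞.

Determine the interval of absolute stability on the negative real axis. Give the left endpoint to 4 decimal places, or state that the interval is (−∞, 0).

Set f=λy, z=hλ:
  k1=λy_n ⇒ h·k1=z·y_n;  k2=λ(1+1/3z)y_n ⇒ h·k2=z(1+1/3z)y_n
  y_{n+1}/y_n = 1 + z(1+1/3z) = 1 + z + 1/3z²
  ⇒ R(z) = 1 + z + 1/3z².

Solve |R(x)|<1 on ℝ⁻.
x=-0.55: |R|=0.5508
R=1: x+1/3x²=0 ⇒ x=−3=-3.0000; min R=1−1/(4·1/3)=0.2500>−1
Confirm numerically:
  x=-2.863: |R|=0.86926 <1
  x=-2.696: |R|=0.72681 <1
  x=-1.976: |R|=0.32553 <1
  x=-1.826: |R|=0.28543 <1
  x=-3.563: |R|=1.66866 >1
  x=-3.385: |R|=1.43441 >1
So |R|<1 on (-3.0000, 0).

z∈(-3.0000,0).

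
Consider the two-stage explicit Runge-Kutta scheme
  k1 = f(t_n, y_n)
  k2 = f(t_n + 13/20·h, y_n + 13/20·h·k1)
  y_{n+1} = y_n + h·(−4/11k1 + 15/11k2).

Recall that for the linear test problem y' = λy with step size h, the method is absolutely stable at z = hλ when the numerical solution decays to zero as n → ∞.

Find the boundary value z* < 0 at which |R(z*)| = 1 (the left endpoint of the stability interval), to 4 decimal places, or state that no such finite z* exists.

With y'=λy (z=hλ):
  k1=λy_n ⇒ h·k1=z·y_n;  k2=λ(1+13/20z)y_n ⇒ h·k2=z(1+13/20z)y_n
  y_{n+1}/y_n = 1 − 4/11z + 15/11z(1+13/20z) = 1 + z + 39/44z²
  R(z) = 1 + z + 39/44z².

Find x<0 with |R(x)|<1.
x=-1.77: |R|=2.0069
R=1: x+39/44x²=0 ⇒ x=−44/39=-1.1282; min R=1−1/(4·39/44)=0.7179>−1
Confirm numerically:
  x=-0.984: |R|=0.87423 <1
  x=-0.817: |R|=0.77464 <1
  x=-0.759: |R|=0.75162 <1
  x=-0.633: |R|=0.72216 <1
  x=-1.681: |R|=1.82365 >1
  x=-1.293: |R|=1.18887 >1
  x=-1.289: |R|=1.18371 >1
Interval (-1.1282, 0).

z* = -1.1282.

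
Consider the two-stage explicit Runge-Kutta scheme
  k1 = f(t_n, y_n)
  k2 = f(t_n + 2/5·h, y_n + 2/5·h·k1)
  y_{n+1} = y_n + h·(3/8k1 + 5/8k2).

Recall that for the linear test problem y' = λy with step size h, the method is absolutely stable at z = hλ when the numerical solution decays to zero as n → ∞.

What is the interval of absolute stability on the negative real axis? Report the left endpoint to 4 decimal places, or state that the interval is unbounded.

Set f=λy, z=hλ:
  k1=λy_n ⇒ h·k1=z·y_n;  k2=λ(1+2/5z)y_n ⇒ h·k2=z(1+2/5z)y_n
  y_{n+1}/y_n = 1 + 3/8z + 5/8z(1+2/5z) = 1 + z + 1/4z²
  Hence R(z) = 1 + z + 1/4z².

Solve |R(x)|<1 on ℝ⁻.
x=-1.06: |R|=0.2209
R=1: x+1/4x²=0 ⇒ x=−4=-4.0000; min R=1−1/(4·1/4)=0.0000>−1
Confirm numerically:
  x=-3.482: |R|=0.54908 <1
  x=-3.264: |R|=0.39942 <1
  x=-3.088: |R|=0.29594 <1
  x=-2.462: |R|=0.05336 <1
  x=-4.473: |R|=1.52893 >1
  x=-4.029: |R|=1.02921 >1
Stable set (-4.0000, 0).

(-4.0000, 0).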